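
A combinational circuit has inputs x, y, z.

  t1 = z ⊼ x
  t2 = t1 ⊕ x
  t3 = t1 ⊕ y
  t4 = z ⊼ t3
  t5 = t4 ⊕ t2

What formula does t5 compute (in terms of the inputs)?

t1 = z ⊼ x
t2 = t1 ⊕ x = (z ⊼ x) ⊕ x
t3 = t1 ⊕ y = (z ⊼ x) ⊕ y
t4 = z ⊼ t3 = z ⊼ ((z ⊼ x) ⊕ y)
t5 = t4 ⊕ t2 = (z ⊼ ((z ⊼ x) ⊕ y)) ⊕ ((z ⊼ x) ⊕ x)

(z ⊼ ((z ⊼ x) ⊕ y)) ⊕ ((z ⊼ x) ⊕ x)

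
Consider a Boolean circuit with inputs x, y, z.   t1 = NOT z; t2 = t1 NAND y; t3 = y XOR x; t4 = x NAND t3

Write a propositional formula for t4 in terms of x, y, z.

x NAND (y XOR x)

t3 = y XOR x
t4 = x NAND t3 = x NAND (y XOR x)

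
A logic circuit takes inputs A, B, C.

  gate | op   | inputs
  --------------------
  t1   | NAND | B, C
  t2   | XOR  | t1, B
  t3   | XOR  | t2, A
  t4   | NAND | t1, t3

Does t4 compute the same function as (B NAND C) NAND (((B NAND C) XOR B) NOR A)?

No

t1 = B NAND C
t2 = t1 XOR B = (B NAND C) XOR B
t3 = t2 XOR A = ((B NAND C) XOR B) XOR A
t4 = t1 NAND t3 = (B NAND C) NAND (((B NAND C) XOR B) XOR A)
At A=0, B=0, C=0: circuit gives 0, formula gives 1.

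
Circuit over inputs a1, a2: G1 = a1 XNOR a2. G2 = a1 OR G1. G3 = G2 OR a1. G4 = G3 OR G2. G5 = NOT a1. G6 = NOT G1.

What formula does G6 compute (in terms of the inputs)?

NOT (a1 XNOR a2)

G1 = a1 XNOR a2
G6 = NOT G1 = NOT (a1 XNOR a2)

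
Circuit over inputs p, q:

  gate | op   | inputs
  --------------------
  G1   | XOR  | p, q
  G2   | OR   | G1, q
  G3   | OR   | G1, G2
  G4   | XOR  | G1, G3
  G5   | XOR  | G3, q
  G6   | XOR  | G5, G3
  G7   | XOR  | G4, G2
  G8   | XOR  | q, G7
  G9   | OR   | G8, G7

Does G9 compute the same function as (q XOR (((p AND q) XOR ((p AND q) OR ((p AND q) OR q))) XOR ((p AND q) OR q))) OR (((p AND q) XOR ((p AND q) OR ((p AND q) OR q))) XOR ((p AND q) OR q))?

G1 = p XOR q
G2 = G1 OR q = (p XOR q) OR q
G3 = G1 OR G2 = (p XOR q) OR ((p XOR q) OR q)
G4 = G1 XOR G3 = (p XOR q) XOR ((p XOR q) OR ((p XOR q) OR q))
G7 = G4 XOR G2 = ((p XOR q) XOR ((p XOR q) OR ((p XOR q) OR q))) XOR ((p XOR q) OR q)
G8 = q XOR G7 = q XOR (((p XOR q) XOR ((p XOR q) OR ((p XOR q) OR q))) XOR ((p XOR q) OR q))
G9 = G8 OR G7 = (q XOR (((p XOR q) XOR ((p XOR q) OR ((p XOR q) OR q))) XOR ((p XOR q) OR q))) OR (((p XOR q) XOR ((p XOR q) OR ((p XOR q) OR q))) XOR ((p XOR q) OR q))
At p=1, q=0: circuit gives 1, formula gives 0.

No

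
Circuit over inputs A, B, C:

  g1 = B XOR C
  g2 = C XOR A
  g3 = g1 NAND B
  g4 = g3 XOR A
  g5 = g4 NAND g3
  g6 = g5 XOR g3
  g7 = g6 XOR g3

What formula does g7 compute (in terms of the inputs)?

(((((B XOR C) NAND B) XOR A) NAND ((B XOR C) NAND B)) XOR ((B XOR C) NAND B)) XOR ((B XOR C) NAND B)

g1 = B XOR C
g3 = g1 NAND B = (B XOR C) NAND B
g4 = g3 XOR A = ((B XOR C) NAND B) XOR A
g5 = g4 NAND g3 = (((B XOR C) NAND B) XOR A) NAND ((B XOR C) NAND B)
g6 = g5 XOR g3 = ((((B XOR C) NAND B) XOR A) NAND ((B XOR C) NAND B)) XOR ((B XOR C) NAND B)
g7 = g6 XOR g3 = (((((B XOR C) NAND B) XOR A) NAND ((B XOR C) NAND B)) XOR ((B XOR C) NAND B)) XOR ((B XOR C) NAND B)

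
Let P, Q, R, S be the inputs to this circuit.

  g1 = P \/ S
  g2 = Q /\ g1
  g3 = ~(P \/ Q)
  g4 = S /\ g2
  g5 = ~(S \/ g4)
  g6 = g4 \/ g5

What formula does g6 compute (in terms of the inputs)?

(S /\ (Q /\ (P \/ S))) \/ (~(S \/ (S /\ (Q /\ (P \/ S)))))

g1 = P \/ S
g2 = Q /\ g1 = Q /\ (P \/ S)
g4 = S /\ g2 = S /\ (Q /\ (P \/ S))
g5 = ~(S \/ g4) = ~(S \/ (S /\ (Q /\ (P \/ S))))
g6 = g4 \/ g5 = (S /\ (Q /\ (P \/ S))) \/ (~(S \/ (S /\ (Q /\ (P \/ S)))))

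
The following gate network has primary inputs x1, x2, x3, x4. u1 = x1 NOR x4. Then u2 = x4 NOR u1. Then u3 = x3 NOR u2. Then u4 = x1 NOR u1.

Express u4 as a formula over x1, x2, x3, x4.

u1 = x1 NOR x4
u4 = x1 NOR u1 = x1 NOR (x1 NOR x4)

x1 NOR (x1 NOR x4)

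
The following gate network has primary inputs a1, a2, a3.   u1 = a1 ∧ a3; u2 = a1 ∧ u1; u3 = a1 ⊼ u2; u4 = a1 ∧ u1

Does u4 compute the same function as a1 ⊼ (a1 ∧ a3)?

No

u1 = a1 ∧ a3
u4 = a1 ∧ u1 = a1 ∧ (a1 ∧ a3)
At a1=0, a2=0, a3=0: circuit gives 0, formula gives 1.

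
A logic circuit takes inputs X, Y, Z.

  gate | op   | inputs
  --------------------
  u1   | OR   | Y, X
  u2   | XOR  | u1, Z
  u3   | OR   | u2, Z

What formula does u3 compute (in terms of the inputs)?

u1 = Y OR X
u2 = u1 XOR Z = (Y OR X) XOR Z
u3 = u2 OR Z = ((Y OR X) XOR Z) OR Z

((Y OR X) XOR Z) OR Z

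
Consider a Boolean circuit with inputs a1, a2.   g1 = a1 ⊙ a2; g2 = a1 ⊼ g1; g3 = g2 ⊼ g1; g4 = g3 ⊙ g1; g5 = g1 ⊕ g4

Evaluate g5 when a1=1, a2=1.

g1 = 1 ⊙ 1 = 1
g2 = 1 ⊼ 1 = 0
g3 = 0 ⊼ 1 = 1
g4 = 1 ⊙ 1 = 1
g5 = 1 ⊕ 1 = 0

0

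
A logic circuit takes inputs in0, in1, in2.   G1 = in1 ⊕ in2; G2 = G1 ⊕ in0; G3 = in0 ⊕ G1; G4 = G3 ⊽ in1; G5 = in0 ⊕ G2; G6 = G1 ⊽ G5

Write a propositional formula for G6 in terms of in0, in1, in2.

(in1 ⊕ in2) ⊽ (in0 ⊕ ((in1 ⊕ in2) ⊕ in0))

G1 = in1 ⊕ in2
G2 = G1 ⊕ in0 = (in1 ⊕ in2) ⊕ in0
G5 = in0 ⊕ G2 = in0 ⊕ ((in1 ⊕ in2) ⊕ in0)
G6 = G1 ⊽ G5 = (in1 ⊕ in2) ⊽ (in0 ⊕ ((in1 ⊕ in2) ⊕ in0))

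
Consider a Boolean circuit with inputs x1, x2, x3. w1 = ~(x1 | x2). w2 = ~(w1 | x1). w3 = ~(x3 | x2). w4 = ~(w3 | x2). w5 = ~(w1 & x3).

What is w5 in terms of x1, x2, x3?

~((~(x1 | x2)) & x3)

w1 = ~(x1 | x2)
w5 = ~(w1 & x3) = ~((~(x1 | x2)) & x3)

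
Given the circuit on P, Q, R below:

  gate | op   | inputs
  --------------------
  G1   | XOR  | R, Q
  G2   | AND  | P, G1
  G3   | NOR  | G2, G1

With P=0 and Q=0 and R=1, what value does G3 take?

G1 = 1 XOR 0 = 1
G2 = 0 AND 1 = 0
G3 = 0 NOR 1 = 0

0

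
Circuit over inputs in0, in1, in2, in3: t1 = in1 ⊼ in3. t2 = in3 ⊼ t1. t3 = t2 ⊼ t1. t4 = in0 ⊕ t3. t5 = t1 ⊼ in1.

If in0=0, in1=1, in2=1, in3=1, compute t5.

1

t1 = 1 ⊼ 1 = 0
t5 = 0 ⊼ 1 = 1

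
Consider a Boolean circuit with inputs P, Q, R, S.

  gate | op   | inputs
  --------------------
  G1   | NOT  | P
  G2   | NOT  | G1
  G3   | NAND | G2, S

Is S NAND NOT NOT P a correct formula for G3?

G1 = NOT P
G2 = NOT G1 = NOT NOT P
G3 = G2 NAND S = NOT NOT P NAND S
At P=1, Q=0, R=0, S=1: circuit gives 0, formula gives 0.
At P=0, Q=0, R=0, S=0: circuit gives 1, formula gives 1.
Agrees on all 16 inputs.

Yes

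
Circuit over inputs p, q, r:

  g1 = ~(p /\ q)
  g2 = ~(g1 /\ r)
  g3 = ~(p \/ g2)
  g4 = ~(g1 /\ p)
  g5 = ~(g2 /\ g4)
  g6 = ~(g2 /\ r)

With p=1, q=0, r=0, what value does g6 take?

1

g1 = ~(1 /\ 0) = 1
g2 = ~(1 /\ 0) = 1
g6 = ~(1 /\ 0) = 1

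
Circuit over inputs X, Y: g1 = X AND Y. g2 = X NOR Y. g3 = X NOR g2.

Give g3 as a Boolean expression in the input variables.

X NOR (X NOR Y)

g2 = X NOR Y
g3 = X NOR g2 = X NOR (X NOR Y)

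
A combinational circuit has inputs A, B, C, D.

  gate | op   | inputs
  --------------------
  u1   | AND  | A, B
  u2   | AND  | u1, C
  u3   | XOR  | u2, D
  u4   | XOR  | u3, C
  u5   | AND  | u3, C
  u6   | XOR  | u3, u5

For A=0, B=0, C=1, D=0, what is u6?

u1 = 0 AND 0 = 0
u2 = 0 AND 1 = 0
u3 = 0 XOR 0 = 0
u5 = 0 AND 1 = 0
u6 = 0 XOR 0 = 0

0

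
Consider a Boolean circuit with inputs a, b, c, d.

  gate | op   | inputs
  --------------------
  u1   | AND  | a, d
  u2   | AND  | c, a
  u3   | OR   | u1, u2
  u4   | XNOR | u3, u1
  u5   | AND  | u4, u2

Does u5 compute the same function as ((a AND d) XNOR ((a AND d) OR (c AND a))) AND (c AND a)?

Yes

u1 = a AND d
u2 = c AND a
u3 = u1 OR u2 = (a AND d) OR (c AND a)
u4 = u3 XNOR u1 = ((a AND d) OR (c AND a)) XNOR (a AND d)
u5 = u4 AND u2 = (((a AND d) OR (c AND a)) XNOR (a AND d)) AND (c AND a)
At a=0, b=0, c=0, d=0: circuit gives 0, formula gives 0.
At a=1, b=0, c=1, d=1: circuit gives 1, formula gives 1.
Agrees on all 16 inputs.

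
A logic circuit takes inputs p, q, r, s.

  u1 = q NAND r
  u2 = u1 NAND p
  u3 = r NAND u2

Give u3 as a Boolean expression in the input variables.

u1 = q NAND r
u2 = u1 NAND p = (q NAND r) NAND p
u3 = r NAND u2 = r NAND ((q NAND r) NAND p)

r NAND ((q NAND r) NAND p)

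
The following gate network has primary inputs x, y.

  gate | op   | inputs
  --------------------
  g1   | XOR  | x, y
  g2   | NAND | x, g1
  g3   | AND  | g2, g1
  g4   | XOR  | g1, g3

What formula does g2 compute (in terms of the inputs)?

x NAND (x XOR y)

g1 = x XOR y
g2 = x NAND g1 = x NAND (x XOR y)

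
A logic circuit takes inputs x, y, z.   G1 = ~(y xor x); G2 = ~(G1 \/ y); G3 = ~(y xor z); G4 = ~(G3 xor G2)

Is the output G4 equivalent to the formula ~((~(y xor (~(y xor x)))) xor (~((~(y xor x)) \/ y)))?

G1 = ~(y xor x)
G2 = ~(G1 \/ y) = ~((~(y xor x)) \/ y)
G3 = ~(y xor z)
G4 = ~(G3 xor G2) = ~((~(y xor z)) xor (~((~(y xor x)) \/ y)))
At x=0, y=0, z=0: circuit gives 0, formula gives 1.

No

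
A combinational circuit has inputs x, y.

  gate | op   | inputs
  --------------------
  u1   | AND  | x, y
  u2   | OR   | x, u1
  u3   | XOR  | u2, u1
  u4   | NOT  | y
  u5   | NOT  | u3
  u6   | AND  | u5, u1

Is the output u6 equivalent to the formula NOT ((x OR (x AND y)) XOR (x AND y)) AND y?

No

u1 = x AND y
u2 = x OR u1 = x OR (x AND y)
u3 = u2 XOR u1 = (x OR (x AND y)) XOR (x AND y)
u5 = NOT u3 = NOT ((x OR (x AND y)) XOR (x AND y))
u6 = u5 AND u1 = NOT ((x OR (x AND y)) XOR (x AND y)) AND (x AND y)
At x=0, y=1: circuit gives 0, formula gives 1.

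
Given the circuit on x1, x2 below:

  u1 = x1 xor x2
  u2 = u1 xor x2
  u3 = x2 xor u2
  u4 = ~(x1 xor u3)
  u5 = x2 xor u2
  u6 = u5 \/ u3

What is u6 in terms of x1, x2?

(x2 xor ((x1 xor x2) xor x2)) \/ (x2 xor ((x1 xor x2) xor x2))

u1 = x1 xor x2
u2 = u1 xor x2 = (x1 xor x2) xor x2
u3 = x2 xor u2 = x2 xor ((x1 xor x2) xor x2)
u5 = x2 xor u2 = x2 xor ((x1 xor x2) xor x2)
u6 = u5 \/ u3 = (x2 xor ((x1 xor x2) xor x2)) \/ (x2 xor ((x1 xor x2) xor x2))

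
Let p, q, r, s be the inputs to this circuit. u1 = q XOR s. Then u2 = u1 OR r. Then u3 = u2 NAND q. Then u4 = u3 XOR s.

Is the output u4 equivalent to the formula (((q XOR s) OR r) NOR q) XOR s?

No

u1 = q XOR s
u2 = u1 OR r = (q XOR s) OR r
u3 = u2 NAND q = ((q XOR s) OR r) NAND q
u4 = u3 XOR s = (((q XOR s) OR r) NAND q) XOR s
At p=0, q=0, r=0, s=1: circuit gives 0, formula gives 1.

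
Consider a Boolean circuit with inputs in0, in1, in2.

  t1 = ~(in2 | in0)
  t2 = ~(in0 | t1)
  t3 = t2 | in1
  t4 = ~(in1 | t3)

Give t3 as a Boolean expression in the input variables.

(~(in0 | (~(in2 | in0)))) | in1

t1 = ~(in2 | in0)
t2 = ~(in0 | t1) = ~(in0 | (~(in2 | in0)))
t3 = t2 | in1 = (~(in0 | (~(in2 | in0)))) | in1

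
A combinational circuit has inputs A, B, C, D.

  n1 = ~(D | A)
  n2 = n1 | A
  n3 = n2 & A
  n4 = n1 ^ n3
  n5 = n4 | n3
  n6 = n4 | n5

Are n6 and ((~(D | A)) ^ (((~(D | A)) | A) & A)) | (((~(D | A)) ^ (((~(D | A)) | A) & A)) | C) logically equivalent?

No

n1 = ~(D | A)
n2 = n1 | A = (~(D | A)) | A
n3 = n2 & A = ((~(D | A)) | A) & A
n4 = n1 ^ n3 = (~(D | A)) ^ (((~(D | A)) | A) & A)
n5 = n4 | n3 = ((~(D | A)) ^ (((~(D | A)) | A) & A)) | (((~(D | A)) | A) & A)
n6 = n4 | n5 = ((~(D | A)) ^ (((~(D | A)) | A) & A)) | (((~(D | A)) ^ (((~(D | A)) | A) & A)) | (((~(D | A)) | A) & A))
At A=0, B=0, C=1, D=1: circuit gives 0, formula gives 1.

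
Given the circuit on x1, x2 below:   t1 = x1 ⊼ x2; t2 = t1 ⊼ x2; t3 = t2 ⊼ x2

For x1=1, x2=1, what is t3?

0

t1 = 1 ⊼ 1 = 0
t2 = 0 ⊼ 1 = 1
t3 = 1 ⊼ 1 = 0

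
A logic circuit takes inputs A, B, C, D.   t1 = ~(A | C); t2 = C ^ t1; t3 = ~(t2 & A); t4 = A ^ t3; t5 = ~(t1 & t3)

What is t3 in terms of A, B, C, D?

t1 = ~(A | C)
t2 = C ^ t1 = C ^ (~(A | C))
t3 = ~(t2 & A) = ~((C ^ (~(A | C))) & A)

~((C ^ (~(A | C))) & A)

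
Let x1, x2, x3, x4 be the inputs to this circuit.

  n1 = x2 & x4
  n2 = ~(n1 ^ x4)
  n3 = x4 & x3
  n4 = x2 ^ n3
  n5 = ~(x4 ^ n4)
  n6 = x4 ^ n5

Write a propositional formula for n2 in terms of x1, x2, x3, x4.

n1 = x2 & x4
n2 = ~(n1 ^ x4) = ~((x2 & x4) ^ x4)

~((x2 & x4) ^ x4)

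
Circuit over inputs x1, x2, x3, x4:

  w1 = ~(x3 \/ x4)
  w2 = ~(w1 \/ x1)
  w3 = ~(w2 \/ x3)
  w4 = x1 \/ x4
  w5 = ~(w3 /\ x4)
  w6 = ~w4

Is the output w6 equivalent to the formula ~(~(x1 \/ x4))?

No

w4 = x1 \/ x4
w6 = ~w4 = ~(x1 \/ x4)
At x1=0, x2=0, x3=0, x4=0: circuit gives 1, formula gives 0.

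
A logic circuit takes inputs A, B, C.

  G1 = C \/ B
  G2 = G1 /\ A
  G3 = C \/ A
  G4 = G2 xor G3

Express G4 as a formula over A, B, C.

((C \/ B) /\ A) xor (C \/ A)

G1 = C \/ B
G2 = G1 /\ A = (C \/ B) /\ A
G3 = C \/ A
G4 = G2 xor G3 = ((C \/ B) /\ A) xor (C \/ A)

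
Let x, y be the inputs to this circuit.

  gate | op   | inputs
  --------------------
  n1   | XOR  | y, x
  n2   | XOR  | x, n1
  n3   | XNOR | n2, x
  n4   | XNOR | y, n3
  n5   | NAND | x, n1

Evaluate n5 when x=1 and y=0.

n1 = 0 XOR 1 = 1
n5 = 1 NAND 1 = 0

0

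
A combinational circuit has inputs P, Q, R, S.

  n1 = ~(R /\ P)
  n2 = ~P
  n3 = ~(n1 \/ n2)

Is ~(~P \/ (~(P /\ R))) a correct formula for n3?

Yes

n1 = ~(R /\ P)
n2 = ~P
n3 = ~(n1 \/ n2) = ~((~(R /\ P)) \/ ~P)
At P=0, Q=0, R=0, S=0: circuit gives 0, formula gives 0.
At P=1, Q=0, R=1, S=0: circuit gives 1, formula gives 1.
Agrees on all 16 inputs.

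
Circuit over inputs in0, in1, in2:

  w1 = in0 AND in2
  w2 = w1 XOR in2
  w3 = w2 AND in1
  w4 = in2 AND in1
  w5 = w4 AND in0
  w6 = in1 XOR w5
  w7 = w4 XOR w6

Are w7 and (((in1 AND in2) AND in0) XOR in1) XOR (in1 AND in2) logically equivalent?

w4 = in2 AND in1
w5 = w4 AND in0 = (in2 AND in1) AND in0
w6 = in1 XOR w5 = in1 XOR ((in2 AND in1) AND in0)
w7 = w4 XOR w6 = (in2 AND in1) XOR (in1 XOR ((in2 AND in1) AND in0))
At in0=0, in1=0, in2=0: circuit gives 0, formula gives 0.
At in0=0, in1=1, in2=0: circuit gives 1, formula gives 1.
Agrees on all 8 inputs.

Yes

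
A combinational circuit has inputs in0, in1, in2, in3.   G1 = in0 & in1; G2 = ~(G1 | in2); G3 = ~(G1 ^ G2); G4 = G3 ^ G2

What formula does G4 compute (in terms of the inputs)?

G1 = in0 & in1
G2 = ~(G1 | in2) = ~((in0 & in1) | in2)
G3 = ~(G1 ^ G2) = ~((in0 & in1) ^ (~((in0 & in1) | in2)))
G4 = G3 ^ G2 = (~((in0 & in1) ^ (~((in0 & in1) | in2)))) ^ (~((in0 & in1) | in2))

(~((in0 & in1) ^ (~((in0 & in1) | in2)))) ^ (~((in0 & in1) | in2))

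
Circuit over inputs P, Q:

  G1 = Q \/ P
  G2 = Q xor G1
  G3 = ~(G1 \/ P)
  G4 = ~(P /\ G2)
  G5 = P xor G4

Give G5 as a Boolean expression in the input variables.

P xor (~(P /\ (Q xor (Q \/ P))))

G1 = Q \/ P
G2 = Q xor G1 = Q xor (Q \/ P)
G4 = ~(P /\ G2) = ~(P /\ (Q xor (Q \/ P)))
G5 = P xor G4 = P xor (~(P /\ (Q xor (Q \/ P))))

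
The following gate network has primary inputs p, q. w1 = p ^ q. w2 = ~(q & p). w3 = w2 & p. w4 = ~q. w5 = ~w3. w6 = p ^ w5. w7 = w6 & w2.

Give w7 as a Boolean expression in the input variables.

w2 = ~(q & p)
w3 = w2 & p = (~(q & p)) & p
w5 = ~w3 = ~((~(q & p)) & p)
w6 = p ^ w5 = p ^ ~((~(q & p)) & p)
w7 = w6 & w2 = (p ^ ~((~(q & p)) & p)) & (~(q & p))

(p ^ ~((~(q & p)) & p)) & (~(q & p))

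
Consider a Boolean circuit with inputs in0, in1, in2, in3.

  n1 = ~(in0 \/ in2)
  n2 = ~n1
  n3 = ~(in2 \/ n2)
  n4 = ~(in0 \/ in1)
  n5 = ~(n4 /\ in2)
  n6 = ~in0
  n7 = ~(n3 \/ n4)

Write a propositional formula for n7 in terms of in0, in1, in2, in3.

~((~(in2 \/ ~(~(in0 \/ in2)))) \/ (~(in0 \/ in1)))

n1 = ~(in0 \/ in2)
n2 = ~n1 = ~(~(in0 \/ in2))
n3 = ~(in2 \/ n2) = ~(in2 \/ ~(~(in0 \/ in2)))
n4 = ~(in0 \/ in1)
n7 = ~(n3 \/ n4) = ~((~(in2 \/ ~(~(in0 \/ in2)))) \/ (~(in0 \/ in1)))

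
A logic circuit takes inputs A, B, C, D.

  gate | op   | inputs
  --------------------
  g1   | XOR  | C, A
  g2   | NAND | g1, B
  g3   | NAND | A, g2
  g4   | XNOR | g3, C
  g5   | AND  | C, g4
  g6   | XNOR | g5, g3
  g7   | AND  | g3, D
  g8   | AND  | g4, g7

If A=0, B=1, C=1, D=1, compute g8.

g1 = 1 XOR 0 = 1
g2 = 1 NAND 1 = 0
g3 = 0 NAND 0 = 1
g4 = 1 XNOR 1 = 1
g7 = 1 AND 1 = 1
g8 = 1 AND 1 = 1

1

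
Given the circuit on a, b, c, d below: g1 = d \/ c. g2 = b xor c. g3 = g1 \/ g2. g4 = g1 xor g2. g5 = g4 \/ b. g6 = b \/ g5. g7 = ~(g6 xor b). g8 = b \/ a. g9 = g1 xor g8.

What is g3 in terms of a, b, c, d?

(d \/ c) \/ (b xor c)

g1 = d \/ c
g2 = b xor c
g3 = g1 \/ g2 = (d \/ c) \/ (b xor c)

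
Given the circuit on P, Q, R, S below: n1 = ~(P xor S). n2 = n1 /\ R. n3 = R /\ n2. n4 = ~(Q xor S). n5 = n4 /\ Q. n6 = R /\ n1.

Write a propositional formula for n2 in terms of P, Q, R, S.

(~(P xor S)) /\ R

n1 = ~(P xor S)
n2 = n1 /\ R = (~(P xor S)) /\ R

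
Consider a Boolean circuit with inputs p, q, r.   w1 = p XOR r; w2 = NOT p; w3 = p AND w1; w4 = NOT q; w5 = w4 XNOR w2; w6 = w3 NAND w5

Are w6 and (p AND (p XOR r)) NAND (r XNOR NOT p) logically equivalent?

No

w1 = p XOR r
w2 = NOT p
w3 = p AND w1 = p AND (p XOR r)
w4 = NOT q
w5 = w4 XNOR w2 = NOT q XNOR NOT p
w6 = w3 NAND w5 = (p AND (p XOR r)) NAND (NOT q XNOR NOT p)
At p=1, q=0, r=0: circuit gives 1, formula gives 0.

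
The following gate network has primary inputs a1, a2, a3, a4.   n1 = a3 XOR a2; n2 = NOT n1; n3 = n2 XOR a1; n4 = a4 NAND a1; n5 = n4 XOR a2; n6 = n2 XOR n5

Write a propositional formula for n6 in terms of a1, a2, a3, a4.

n1 = a3 XOR a2
n2 = NOT n1 = NOT (a3 XOR a2)
n4 = a4 NAND a1
n5 = n4 XOR a2 = (a4 NAND a1) XOR a2
n6 = n2 XOR n5 = NOT (a3 XOR a2) XOR ((a4 NAND a1) XOR a2)

NOT (a3 XOR a2) XOR ((a4 NAND a1) XOR a2)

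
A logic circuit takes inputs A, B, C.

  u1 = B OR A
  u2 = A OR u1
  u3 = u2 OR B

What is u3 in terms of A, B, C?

u1 = B OR A
u2 = A OR u1 = A OR (B OR A)
u3 = u2 OR B = (A OR (B OR A)) OR B

(A OR (B OR A)) OR B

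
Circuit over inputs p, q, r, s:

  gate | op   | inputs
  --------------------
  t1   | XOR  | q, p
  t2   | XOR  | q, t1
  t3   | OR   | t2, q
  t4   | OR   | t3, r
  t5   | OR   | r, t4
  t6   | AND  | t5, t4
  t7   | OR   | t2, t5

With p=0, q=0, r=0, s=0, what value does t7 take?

t1 = 0 XOR 0 = 0
t2 = 0 XOR 0 = 0
t3 = 0 OR 0 = 0
t4 = 0 OR 0 = 0
t5 = 0 OR 0 = 0
t7 = 0 OR 0 = 0

0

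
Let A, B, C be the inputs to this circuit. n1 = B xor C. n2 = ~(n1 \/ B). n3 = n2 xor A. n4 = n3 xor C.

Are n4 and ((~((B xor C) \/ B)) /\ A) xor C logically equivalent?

n1 = B xor C
n2 = ~(n1 \/ B) = ~((B xor C) \/ B)
n3 = n2 xor A = (~((B xor C) \/ B)) xor A
n4 = n3 xor C = ((~((B xor C) \/ B)) xor A) xor C
At A=0, B=0, C=0: circuit gives 1, formula gives 0.

No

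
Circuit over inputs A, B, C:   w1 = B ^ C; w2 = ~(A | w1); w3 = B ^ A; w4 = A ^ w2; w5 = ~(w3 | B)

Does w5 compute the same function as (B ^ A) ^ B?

w3 = B ^ A
w5 = ~(w3 | B) = ~((B ^ A) | B)
At A=0, B=0, C=0: circuit gives 1, formula gives 0.

No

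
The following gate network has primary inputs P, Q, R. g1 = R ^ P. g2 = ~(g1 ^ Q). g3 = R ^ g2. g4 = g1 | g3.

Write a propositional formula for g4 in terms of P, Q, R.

g1 = R ^ P
g2 = ~(g1 ^ Q) = ~((R ^ P) ^ Q)
g3 = R ^ g2 = R ^ (~((R ^ P) ^ Q))
g4 = g1 | g3 = (R ^ P) | (R ^ (~((R ^ P) ^ Q)))

(R ^ P) | (R ^ (~((R ^ P) ^ Q)))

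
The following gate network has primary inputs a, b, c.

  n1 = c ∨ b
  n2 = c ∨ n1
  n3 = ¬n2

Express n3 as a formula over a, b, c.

n1 = c ∨ b
n2 = c ∨ n1 = c ∨ (c ∨ b)
n3 = ¬n2 = ¬(c ∨ (c ∨ b))

¬(c ∨ (c ∨ b))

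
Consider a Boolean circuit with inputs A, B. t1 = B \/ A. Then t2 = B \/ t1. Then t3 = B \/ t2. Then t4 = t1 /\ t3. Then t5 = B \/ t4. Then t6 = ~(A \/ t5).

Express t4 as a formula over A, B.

(B \/ A) /\ (B \/ (B \/ (B \/ A)))

t1 = B \/ A
t2 = B \/ t1 = B \/ (B \/ A)
t3 = B \/ t2 = B \/ (B \/ (B \/ A))
t4 = t1 /\ t3 = (B \/ A) /\ (B \/ (B \/ (B \/ A)))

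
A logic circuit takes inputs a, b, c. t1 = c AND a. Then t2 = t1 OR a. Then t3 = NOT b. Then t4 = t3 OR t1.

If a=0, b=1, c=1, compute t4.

t1 = 1 AND 0 = 0
t3 = NOT 1 = 0
t4 = 0 OR 0 = 0

0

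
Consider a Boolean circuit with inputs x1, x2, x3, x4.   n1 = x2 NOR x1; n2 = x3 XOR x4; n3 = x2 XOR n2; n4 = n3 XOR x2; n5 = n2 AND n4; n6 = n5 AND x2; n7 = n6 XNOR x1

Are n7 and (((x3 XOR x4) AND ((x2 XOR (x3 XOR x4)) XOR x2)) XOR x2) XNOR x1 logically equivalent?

No

n2 = x3 XOR x4
n3 = x2 XOR n2 = x2 XOR (x3 XOR x4)
n4 = n3 XOR x2 = (x2 XOR (x3 XOR x4)) XOR x2
n5 = n2 AND n4 = (x3 XOR x4) AND ((x2 XOR (x3 XOR x4)) XOR x2)
n6 = n5 AND x2 = ((x3 XOR x4) AND ((x2 XOR (x3 XOR x4)) XOR x2)) AND x2
n7 = n6 XNOR x1 = (((x3 XOR x4) AND ((x2 XOR (x3 XOR x4)) XOR x2)) AND x2) XNOR x1
At x1=0, x2=0, x3=0, x4=1: circuit gives 1, formula gives 0.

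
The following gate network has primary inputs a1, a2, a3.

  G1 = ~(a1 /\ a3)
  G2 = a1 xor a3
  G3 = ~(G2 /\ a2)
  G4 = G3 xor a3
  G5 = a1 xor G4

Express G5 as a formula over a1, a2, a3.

a1 xor ((~((a1 xor a3) /\ a2)) xor a3)

G2 = a1 xor a3
G3 = ~(G2 /\ a2) = ~((a1 xor a3) /\ a2)
G4 = G3 xor a3 = (~((a1 xor a3) /\ a2)) xor a3
G5 = a1 xor G4 = a1 xor ((~((a1 xor a3) /\ a2)) xor a3)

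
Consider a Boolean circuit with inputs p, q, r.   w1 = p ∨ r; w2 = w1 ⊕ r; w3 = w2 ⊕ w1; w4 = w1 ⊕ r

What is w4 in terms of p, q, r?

w1 = p ∨ r
w4 = w1 ⊕ r = (p ∨ r) ⊕ r

(p ∨ r) ⊕ r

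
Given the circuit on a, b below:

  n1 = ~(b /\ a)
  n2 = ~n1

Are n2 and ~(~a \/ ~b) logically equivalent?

Yes

n1 = ~(b /\ a)
n2 = ~n1 = ~(~(b /\ a))
At a=0, b=0: circuit gives 0, formula gives 0.
At a=1, b=1: circuit gives 1, formula gives 1.
Agrees on all 4 inputs.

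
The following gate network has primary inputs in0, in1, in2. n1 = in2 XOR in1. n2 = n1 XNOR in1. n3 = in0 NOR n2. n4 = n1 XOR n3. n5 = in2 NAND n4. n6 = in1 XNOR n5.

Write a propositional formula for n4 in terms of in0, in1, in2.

n1 = in2 XOR in1
n2 = n1 XNOR in1 = (in2 XOR in1) XNOR in1
n3 = in0 NOR n2 = in0 NOR ((in2 XOR in1) XNOR in1)
n4 = n1 XOR n3 = (in2 XOR in1) XOR (in0 NOR ((in2 XOR in1) XNOR in1))

(in2 XOR in1) XOR (in0 NOR ((in2 XOR in1) XNOR in1))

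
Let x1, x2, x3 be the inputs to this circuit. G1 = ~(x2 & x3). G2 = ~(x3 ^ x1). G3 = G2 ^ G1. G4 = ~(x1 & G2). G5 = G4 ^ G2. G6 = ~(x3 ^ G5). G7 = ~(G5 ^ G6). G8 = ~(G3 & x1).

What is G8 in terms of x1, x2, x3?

G1 = ~(x2 & x3)
G2 = ~(x3 ^ x1)
G3 = G2 ^ G1 = (~(x3 ^ x1)) ^ (~(x2 & x3))
G8 = ~(G3 & x1) = ~(((~(x3 ^ x1)) ^ (~(x2 & x3))) & x1)

~(((~(x3 ^ x1)) ^ (~(x2 & x3))) & x1)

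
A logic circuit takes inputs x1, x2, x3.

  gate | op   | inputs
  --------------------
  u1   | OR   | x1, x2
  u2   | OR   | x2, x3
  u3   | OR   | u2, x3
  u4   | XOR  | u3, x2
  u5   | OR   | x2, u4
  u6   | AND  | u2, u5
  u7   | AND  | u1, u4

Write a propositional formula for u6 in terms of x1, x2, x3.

(x2 OR x3) AND (x2 OR (((x2 OR x3) OR x3) XOR x2))

u2 = x2 OR x3
u3 = u2 OR x3 = (x2 OR x3) OR x3
u4 = u3 XOR x2 = ((x2 OR x3) OR x3) XOR x2
u5 = x2 OR u4 = x2 OR (((x2 OR x3) OR x3) XOR x2)
u6 = u2 AND u5 = (x2 OR x3) AND (x2 OR (((x2 OR x3) OR x3) XOR x2))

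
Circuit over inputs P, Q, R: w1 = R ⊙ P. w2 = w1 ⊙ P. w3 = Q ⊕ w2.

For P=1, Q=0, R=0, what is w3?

0

w1 = 0 ⊙ 1 = 0
w2 = 0 ⊙ 1 = 0
w3 = 0 ⊕ 0 = 0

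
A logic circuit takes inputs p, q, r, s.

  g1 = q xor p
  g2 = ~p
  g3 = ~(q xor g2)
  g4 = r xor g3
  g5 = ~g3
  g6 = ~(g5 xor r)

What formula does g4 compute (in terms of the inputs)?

r xor (~(q xor ~p))

g2 = ~p
g3 = ~(q xor g2) = ~(q xor ~p)
g4 = r xor g3 = r xor (~(q xor ~p))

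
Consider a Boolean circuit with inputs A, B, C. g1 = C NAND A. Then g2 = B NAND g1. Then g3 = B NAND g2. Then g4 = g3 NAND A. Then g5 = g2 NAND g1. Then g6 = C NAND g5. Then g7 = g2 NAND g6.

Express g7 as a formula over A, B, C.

(B NAND (C NAND A)) NAND (C NAND ((B NAND (C NAND A)) NAND (C NAND A)))

g1 = C NAND A
g2 = B NAND g1 = B NAND (C NAND A)
g5 = g2 NAND g1 = (B NAND (C NAND A)) NAND (C NAND A)
g6 = C NAND g5 = C NAND ((B NAND (C NAND A)) NAND (C NAND A))
g7 = g2 NAND g6 = (B NAND (C NAND A)) NAND (C NAND ((B NAND (C NAND A)) NAND (C NAND A)))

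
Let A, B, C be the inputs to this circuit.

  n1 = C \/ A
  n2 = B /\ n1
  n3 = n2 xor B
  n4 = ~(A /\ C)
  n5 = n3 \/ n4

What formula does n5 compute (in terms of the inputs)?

n1 = C \/ A
n2 = B /\ n1 = B /\ (C \/ A)
n3 = n2 xor B = (B /\ (C \/ A)) xor B
n4 = ~(A /\ C)
n5 = n3 \/ n4 = ((B /\ (C \/ A)) xor B) \/ (~(A /\ C))

((B /\ (C \/ A)) xor B) \/ (~(A /\ C))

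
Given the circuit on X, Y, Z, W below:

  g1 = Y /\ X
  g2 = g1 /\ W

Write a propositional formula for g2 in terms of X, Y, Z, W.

(Y /\ X) /\ W

g1 = Y /\ X
g2 = g1 /\ W = (Y /\ X) /\ W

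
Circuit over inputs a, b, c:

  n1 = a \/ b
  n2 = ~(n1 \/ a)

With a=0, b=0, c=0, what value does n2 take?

1

n1 = 0 \/ 0 = 0
n2 = ~(0 \/ 0) = 1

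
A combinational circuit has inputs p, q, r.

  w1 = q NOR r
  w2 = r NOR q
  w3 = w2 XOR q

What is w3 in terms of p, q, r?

(r NOR q) XOR q

w2 = r NOR q
w3 = w2 XOR q = (r NOR q) XOR q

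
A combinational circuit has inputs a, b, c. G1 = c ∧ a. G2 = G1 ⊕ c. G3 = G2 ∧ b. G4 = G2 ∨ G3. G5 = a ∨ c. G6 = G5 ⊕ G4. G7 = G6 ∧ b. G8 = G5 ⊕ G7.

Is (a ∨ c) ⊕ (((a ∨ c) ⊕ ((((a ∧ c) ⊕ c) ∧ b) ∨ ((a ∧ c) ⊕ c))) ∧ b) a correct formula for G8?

G1 = c ∧ a
G2 = G1 ⊕ c = (c ∧ a) ⊕ c
G3 = G2 ∧ b = ((c ∧ a) ⊕ c) ∧ b
G4 = G2 ∨ G3 = ((c ∧ a) ⊕ c) ∨ (((c ∧ a) ⊕ c) ∧ b)
G5 = a ∨ c
G6 = G5 ⊕ G4 = (a ∨ c) ⊕ (((c ∧ a) ⊕ c) ∨ (((c ∧ a) ⊕ c) ∧ b))
G7 = G6 ∧ b = ((a ∨ c) ⊕ (((c ∧ a) ⊕ c) ∨ (((c ∧ a) ⊕ c) ∧ b))) ∧ b
G8 = G5 ⊕ G7 = (a ∨ c) ⊕ (((a ∨ c) ⊕ (((c ∧ a) ⊕ c) ∨ (((c ∧ a) ⊕ c) ∧ b))) ∧ b)
At a=0, b=0, c=0: circuit gives 0, formula gives 0.
At a=0, b=0, c=1: circuit gives 1, formula gives 1.
Agrees on all 8 inputs.

Yes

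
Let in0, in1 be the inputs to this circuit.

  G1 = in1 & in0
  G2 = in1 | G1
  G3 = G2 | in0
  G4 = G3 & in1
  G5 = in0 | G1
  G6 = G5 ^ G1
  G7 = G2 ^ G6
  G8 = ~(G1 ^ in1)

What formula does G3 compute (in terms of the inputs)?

(in1 | (in1 & in0)) | in0

G1 = in1 & in0
G2 = in1 | G1 = in1 | (in1 & in0)
G3 = G2 | in0 = (in1 | (in1 & in0)) | in0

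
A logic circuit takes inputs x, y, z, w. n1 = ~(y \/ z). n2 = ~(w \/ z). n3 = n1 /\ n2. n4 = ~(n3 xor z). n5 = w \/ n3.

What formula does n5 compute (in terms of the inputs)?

w \/ ((~(y \/ z)) /\ (~(w \/ z)))

n1 = ~(y \/ z)
n2 = ~(w \/ z)
n3 = n1 /\ n2 = (~(y \/ z)) /\ (~(w \/ z))
n5 = w \/ n3 = w \/ ((~(y \/ z)) /\ (~(w \/ z)))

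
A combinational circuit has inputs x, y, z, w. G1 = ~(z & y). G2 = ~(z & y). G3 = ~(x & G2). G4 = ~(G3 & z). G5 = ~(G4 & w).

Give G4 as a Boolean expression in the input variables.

~((~(x & (~(z & y)))) & z)

G2 = ~(z & y)
G3 = ~(x & G2) = ~(x & (~(z & y)))
G4 = ~(G3 & z) = ~((~(x & (~(z & y)))) & z)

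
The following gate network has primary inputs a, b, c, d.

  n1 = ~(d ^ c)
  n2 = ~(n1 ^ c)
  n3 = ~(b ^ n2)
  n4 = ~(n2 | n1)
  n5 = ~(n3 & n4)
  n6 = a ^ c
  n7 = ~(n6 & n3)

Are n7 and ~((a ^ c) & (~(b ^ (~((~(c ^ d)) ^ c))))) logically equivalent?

Yes

n1 = ~(d ^ c)
n2 = ~(n1 ^ c) = ~((~(d ^ c)) ^ c)
n3 = ~(b ^ n2) = ~(b ^ (~((~(d ^ c)) ^ c)))
n6 = a ^ c
n7 = ~(n6 & n3) = ~((a ^ c) & (~(b ^ (~((~(d ^ c)) ^ c)))))
At a=0, b=0, c=1, d=0: circuit gives 0, formula gives 0.
At a=0, b=0, c=0, d=0: circuit gives 1, formula gives 1.
Agrees on all 16 inputs.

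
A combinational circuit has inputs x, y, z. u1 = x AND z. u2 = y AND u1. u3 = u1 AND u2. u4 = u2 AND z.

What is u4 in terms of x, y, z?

u1 = x AND z
u2 = y AND u1 = y AND (x AND z)
u4 = u2 AND z = (y AND (x AND z)) AND z

(y AND (x AND z)) AND z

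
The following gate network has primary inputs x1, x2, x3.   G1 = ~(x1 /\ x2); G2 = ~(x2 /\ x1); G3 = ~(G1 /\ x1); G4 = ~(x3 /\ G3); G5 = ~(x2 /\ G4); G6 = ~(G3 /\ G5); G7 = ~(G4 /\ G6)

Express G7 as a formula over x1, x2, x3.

~((~(x3 /\ (~((~(x1 /\ x2)) /\ x1)))) /\ (~((~((~(x1 /\ x2)) /\ x1)) /\ (~(x2 /\ (~(x3 /\ (~((~(x1 /\ x2)) /\ x1)))))))))

G1 = ~(x1 /\ x2)
G3 = ~(G1 /\ x1) = ~((~(x1 /\ x2)) /\ x1)
G4 = ~(x3 /\ G3) = ~(x3 /\ (~((~(x1 /\ x2)) /\ x1)))
G5 = ~(x2 /\ G4) = ~(x2 /\ (~(x3 /\ (~((~(x1 /\ x2)) /\ x1)))))
G6 = ~(G3 /\ G5) = ~((~((~(x1 /\ x2)) /\ x1)) /\ (~(x2 /\ (~(x3 /\ (~((~(x1 /\ x2)) /\ x1)))))))
G7 = ~(G4 /\ G6) = ~((~(x3 /\ (~((~(x1 /\ x2)) /\ x1)))) /\ (~((~((~(x1 /\ x2)) /\ x1)) /\ (~(x2 /\ (~(x3 /\ (~((~(x1 /\ x2)) /\ x1)))))))))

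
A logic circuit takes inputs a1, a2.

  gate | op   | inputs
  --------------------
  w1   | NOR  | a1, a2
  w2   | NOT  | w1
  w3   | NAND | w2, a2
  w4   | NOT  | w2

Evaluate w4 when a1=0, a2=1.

0

w1 = 0 NOR 1 = 0
w2 = NOT 0 = 1
w4 = NOT 1 = 0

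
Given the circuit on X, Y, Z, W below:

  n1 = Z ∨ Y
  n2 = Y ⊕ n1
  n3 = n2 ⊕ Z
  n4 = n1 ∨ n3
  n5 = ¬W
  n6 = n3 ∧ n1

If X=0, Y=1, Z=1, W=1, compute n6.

1

n1 = 1 ∨ 1 = 1
n2 = 1 ⊕ 1 = 0
n3 = 0 ⊕ 1 = 1
n6 = 1 ∧ 1 = 1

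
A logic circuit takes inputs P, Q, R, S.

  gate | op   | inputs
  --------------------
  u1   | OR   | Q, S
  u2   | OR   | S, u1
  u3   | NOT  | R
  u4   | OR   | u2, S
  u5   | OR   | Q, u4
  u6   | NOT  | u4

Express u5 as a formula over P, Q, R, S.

Q OR ((S OR (Q OR S)) OR S)

u1 = Q OR S
u2 = S OR u1 = S OR (Q OR S)
u4 = u2 OR S = (S OR (Q OR S)) OR S
u5 = Q OR u4 = Q OR ((S OR (Q OR S)) OR S)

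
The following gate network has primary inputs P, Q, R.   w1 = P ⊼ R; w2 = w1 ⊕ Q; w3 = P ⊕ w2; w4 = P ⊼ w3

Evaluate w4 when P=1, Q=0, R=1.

0

w1 = 1 ⊼ 1 = 0
w2 = 0 ⊕ 0 = 0
w3 = 1 ⊕ 0 = 1
w4 = 1 ⊼ 1 = 0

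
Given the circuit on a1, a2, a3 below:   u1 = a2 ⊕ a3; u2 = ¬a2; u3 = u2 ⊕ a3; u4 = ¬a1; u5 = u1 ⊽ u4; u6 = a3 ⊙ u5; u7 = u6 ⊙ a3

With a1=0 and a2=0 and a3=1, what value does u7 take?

0

u1 = 0 ⊕ 1 = 1
u4 = ¬0 = 1
u5 = 1 ⊽ 1 = 0
u6 = 1 ⊙ 0 = 0
u7 = 0 ⊙ 1 = 0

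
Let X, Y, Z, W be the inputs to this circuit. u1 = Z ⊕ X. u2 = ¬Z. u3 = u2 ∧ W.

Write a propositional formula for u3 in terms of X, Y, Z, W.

u2 = ¬Z
u3 = u2 ∧ W = ¬Z ∧ W

¬Z ∧ W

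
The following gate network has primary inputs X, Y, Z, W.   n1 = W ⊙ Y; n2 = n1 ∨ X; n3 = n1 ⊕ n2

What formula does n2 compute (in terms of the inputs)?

(W ⊙ Y) ∨ X

n1 = W ⊙ Y
n2 = n1 ∨ X = (W ⊙ Y) ∨ X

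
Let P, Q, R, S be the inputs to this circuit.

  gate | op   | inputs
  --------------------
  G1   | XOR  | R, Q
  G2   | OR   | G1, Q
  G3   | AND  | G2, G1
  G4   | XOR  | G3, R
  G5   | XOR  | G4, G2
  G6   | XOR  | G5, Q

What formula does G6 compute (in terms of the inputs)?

G1 = R XOR Q
G2 = G1 OR Q = (R XOR Q) OR Q
G3 = G2 AND G1 = ((R XOR Q) OR Q) AND (R XOR Q)
G4 = G3 XOR R = (((R XOR Q) OR Q) AND (R XOR Q)) XOR R
G5 = G4 XOR G2 = ((((R XOR Q) OR Q) AND (R XOR Q)) XOR R) XOR ((R XOR Q) OR Q)
G6 = G5 XOR Q = (((((R XOR Q) OR Q) AND (R XOR Q)) XOR R) XOR ((R XOR Q) OR Q)) XOR Q

(((((R XOR Q) OR Q) AND (R XOR Q)) XOR R) XOR ((R XOR Q) OR Q)) XOR Q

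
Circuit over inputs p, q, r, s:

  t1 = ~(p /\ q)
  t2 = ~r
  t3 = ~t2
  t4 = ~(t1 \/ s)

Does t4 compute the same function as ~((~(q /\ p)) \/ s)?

t1 = ~(p /\ q)
t4 = ~(t1 \/ s) = ~((~(p /\ q)) \/ s)
At p=0, q=0, r=0, s=0: circuit gives 0, formula gives 0.
At p=1, q=1, r=0, s=0: circuit gives 1, formula gives 1.
Agrees on all 16 inputs.

Yes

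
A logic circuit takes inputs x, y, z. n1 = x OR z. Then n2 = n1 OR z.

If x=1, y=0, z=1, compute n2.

n1 = 1 OR 1 = 1
n2 = 1 OR 1 = 1

1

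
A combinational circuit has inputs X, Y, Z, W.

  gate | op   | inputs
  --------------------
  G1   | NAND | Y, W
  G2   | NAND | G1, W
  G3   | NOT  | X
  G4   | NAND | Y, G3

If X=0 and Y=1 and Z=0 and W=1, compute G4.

0

G3 = NOT 0 = 1
G4 = 1 NAND 1 = 0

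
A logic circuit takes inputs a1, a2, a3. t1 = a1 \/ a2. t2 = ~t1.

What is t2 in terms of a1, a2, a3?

~(a1 \/ a2)

t1 = a1 \/ a2
t2 = ~t1 = ~(a1 \/ a2)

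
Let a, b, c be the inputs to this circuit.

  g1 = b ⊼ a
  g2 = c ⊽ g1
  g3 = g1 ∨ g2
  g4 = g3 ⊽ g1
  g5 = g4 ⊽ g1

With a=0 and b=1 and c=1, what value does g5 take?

g1 = 1 ⊼ 0 = 1
g2 = 1 ⊽ 1 = 0
g3 = 1 ∨ 0 = 1
g4 = 1 ⊽ 1 = 0
g5 = 0 ⊽ 1 = 0

0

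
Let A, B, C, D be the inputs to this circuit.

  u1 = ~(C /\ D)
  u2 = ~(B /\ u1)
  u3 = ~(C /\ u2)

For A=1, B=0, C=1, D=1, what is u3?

0

u1 = ~(1 /\ 1) = 0
u2 = ~(0 /\ 0) = 1
u3 = ~(1 /\ 1) = 0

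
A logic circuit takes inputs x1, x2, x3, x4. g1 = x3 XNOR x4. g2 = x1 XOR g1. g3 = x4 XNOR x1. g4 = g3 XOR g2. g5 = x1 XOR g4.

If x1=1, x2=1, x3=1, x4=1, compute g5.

g1 = 1 XNOR 1 = 1
g2 = 1 XOR 1 = 0
g3 = 1 XNOR 1 = 1
g4 = 1 XOR 0 = 1
g5 = 1 XOR 1 = 0

0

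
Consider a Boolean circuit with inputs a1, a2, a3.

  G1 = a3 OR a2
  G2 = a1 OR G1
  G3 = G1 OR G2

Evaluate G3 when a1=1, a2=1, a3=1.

1

G1 = 1 OR 1 = 1
G2 = 1 OR 1 = 1
G3 = 1 OR 1 = 1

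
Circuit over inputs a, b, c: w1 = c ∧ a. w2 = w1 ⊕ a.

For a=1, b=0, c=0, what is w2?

w1 = 0 ∧ 1 = 0
w2 = 0 ⊕ 1 = 1

1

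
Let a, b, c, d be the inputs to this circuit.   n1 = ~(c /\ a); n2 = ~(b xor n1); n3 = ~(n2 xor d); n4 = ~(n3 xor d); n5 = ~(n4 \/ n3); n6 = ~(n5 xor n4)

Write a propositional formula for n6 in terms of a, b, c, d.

n1 = ~(c /\ a)
n2 = ~(b xor n1) = ~(b xor (~(c /\ a)))
n3 = ~(n2 xor d) = ~((~(b xor (~(c /\ a)))) xor d)
n4 = ~(n3 xor d) = ~((~((~(b xor (~(c /\ a)))) xor d)) xor d)
n5 = ~(n4 \/ n3) = ~((~((~((~(b xor (~(c /\ a)))) xor d)) xor d)) \/ (~((~(b xor (~(c /\ a)))) xor d)))
n6 = ~(n5 xor n4) = ~((~((~((~((~(b xor (~(c /\ a)))) xor d)) xor d)) \/ (~((~(b xor (~(c /\ a)))) xor d)))) xor (~((~((~(b xor (~(c /\ a)))) xor d)) xor d)))

~((~((~((~((~(b xor (~(c /\ a)))) xor d)) xor d)) \/ (~((~(b xor (~(c /\ a)))) xor d)))) xor (~((~((~(b xor (~(c /\ a)))) xor d)) xor d)))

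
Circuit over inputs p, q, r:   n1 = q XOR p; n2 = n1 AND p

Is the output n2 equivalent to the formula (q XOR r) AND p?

n1 = q XOR p
n2 = n1 AND p = (q XOR p) AND p
At p=1, q=0, r=0: circuit gives 1, formula gives 0.

No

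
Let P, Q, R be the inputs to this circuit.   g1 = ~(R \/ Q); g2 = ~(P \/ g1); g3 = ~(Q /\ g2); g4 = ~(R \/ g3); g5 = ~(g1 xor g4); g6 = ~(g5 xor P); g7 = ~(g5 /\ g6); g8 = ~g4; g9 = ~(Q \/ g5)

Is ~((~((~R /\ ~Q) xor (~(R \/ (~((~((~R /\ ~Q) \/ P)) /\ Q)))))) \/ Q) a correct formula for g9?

g1 = ~(R \/ Q)
g2 = ~(P \/ g1) = ~(P \/ (~(R \/ Q)))
g3 = ~(Q /\ g2) = ~(Q /\ (~(P \/ (~(R \/ Q)))))
g4 = ~(R \/ g3) = ~(R \/ (~(Q /\ (~(P \/ (~(R \/ Q)))))))
g5 = ~(g1 xor g4) = ~((~(R \/ Q)) xor (~(R \/ (~(Q /\ (~(P \/ (~(R \/ Q)))))))))
g9 = ~(Q \/ g5) = ~(Q \/ (~((~(R \/ Q)) xor (~(R \/ (~(Q /\ (~(P \/ (~(R \/ Q)))))))))))
At P=0, Q=0, R=1: circuit gives 0, formula gives 0.
At P=0, Q=0, R=0: circuit gives 1, formula gives 1.
Agrees on all 8 inputs.

Yes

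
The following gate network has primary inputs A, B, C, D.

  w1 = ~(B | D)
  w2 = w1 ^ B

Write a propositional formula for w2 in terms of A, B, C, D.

w1 = ~(B | D)
w2 = w1 ^ B = (~(B | D)) ^ B

(~(B | D)) ^ B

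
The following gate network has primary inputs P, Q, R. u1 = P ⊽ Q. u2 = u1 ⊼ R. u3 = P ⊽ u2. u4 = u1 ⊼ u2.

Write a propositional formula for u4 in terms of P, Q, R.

(P ⊽ Q) ⊼ ((P ⊽ Q) ⊼ R)

u1 = P ⊽ Q
u2 = u1 ⊼ R = (P ⊽ Q) ⊼ R
u4 = u1 ⊼ u2 = (P ⊽ Q) ⊼ ((P ⊽ Q) ⊼ R)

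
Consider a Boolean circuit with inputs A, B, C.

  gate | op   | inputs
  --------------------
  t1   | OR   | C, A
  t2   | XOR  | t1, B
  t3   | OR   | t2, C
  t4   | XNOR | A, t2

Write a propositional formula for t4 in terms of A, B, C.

A XNOR ((C OR A) XOR B)

t1 = C OR A
t2 = t1 XOR B = (C OR A) XOR B
t4 = A XNOR t2 = A XNOR ((C OR A) XOR B)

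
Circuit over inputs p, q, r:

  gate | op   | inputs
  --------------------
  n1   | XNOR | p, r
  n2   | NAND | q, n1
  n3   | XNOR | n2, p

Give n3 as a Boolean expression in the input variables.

n1 = p XNOR r
n2 = q NAND n1 = q NAND (p XNOR r)
n3 = n2 XNOR p = (q NAND (p XNOR r)) XNOR p

(q NAND (p XNOR r)) XNOR p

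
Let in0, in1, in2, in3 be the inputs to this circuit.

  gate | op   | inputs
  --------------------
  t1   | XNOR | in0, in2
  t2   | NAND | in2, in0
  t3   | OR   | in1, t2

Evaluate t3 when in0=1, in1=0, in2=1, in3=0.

t2 = 1 NAND 1 = 0
t3 = 0 OR 0 = 0

0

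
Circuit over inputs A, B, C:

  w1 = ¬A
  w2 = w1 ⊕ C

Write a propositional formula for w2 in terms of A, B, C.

w1 = ¬A
w2 = w1 ⊕ C = ¬A ⊕ C

¬A ⊕ C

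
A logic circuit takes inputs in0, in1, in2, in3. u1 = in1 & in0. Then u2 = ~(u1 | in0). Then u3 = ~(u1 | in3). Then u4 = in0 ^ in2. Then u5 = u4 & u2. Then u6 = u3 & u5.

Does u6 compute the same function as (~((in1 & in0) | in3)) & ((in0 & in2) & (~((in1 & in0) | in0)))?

u1 = in1 & in0
u2 = ~(u1 | in0) = ~((in1 & in0) | in0)
u3 = ~(u1 | in3) = ~((in1 & in0) | in3)
u4 = in0 ^ in2
u5 = u4 & u2 = (in0 ^ in2) & (~((in1 & in0) | in0))
u6 = u3 & u5 = (~((in1 & in0) | in3)) & ((in0 ^ in2) & (~((in1 & in0) | in0)))
At in0=0, in1=0, in2=1, in3=0: circuit gives 1, formula gives 0.

No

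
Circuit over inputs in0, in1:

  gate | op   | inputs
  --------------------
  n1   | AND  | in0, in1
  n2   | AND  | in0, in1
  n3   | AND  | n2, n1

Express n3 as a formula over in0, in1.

n1 = in0 AND in1
n2 = in0 AND in1
n3 = n2 AND n1 = (in0 AND in1) AND (in0 AND in1)

(in0 AND in1) AND (in0 AND in1)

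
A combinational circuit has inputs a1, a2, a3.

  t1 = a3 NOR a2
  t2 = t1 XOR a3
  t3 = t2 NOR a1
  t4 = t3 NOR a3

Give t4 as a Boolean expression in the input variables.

(((a3 NOR a2) XOR a3) NOR a1) NOR a3

t1 = a3 NOR a2
t2 = t1 XOR a3 = (a3 NOR a2) XOR a3
t3 = t2 NOR a1 = ((a3 NOR a2) XOR a3) NOR a1
t4 = t3 NOR a3 = (((a3 NOR a2) XOR a3) NOR a1) NOR a3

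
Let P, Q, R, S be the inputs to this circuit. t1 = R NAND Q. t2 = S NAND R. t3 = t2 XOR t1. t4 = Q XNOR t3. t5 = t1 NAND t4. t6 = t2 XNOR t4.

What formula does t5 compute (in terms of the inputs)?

(R NAND Q) NAND (Q XNOR ((S NAND R) XOR (R NAND Q)))

t1 = R NAND Q
t2 = S NAND R
t3 = t2 XOR t1 = (S NAND R) XOR (R NAND Q)
t4 = Q XNOR t3 = Q XNOR ((S NAND R) XOR (R NAND Q))
t5 = t1 NAND t4 = (R NAND Q) NAND (Q XNOR ((S NAND R) XOR (R NAND Q)))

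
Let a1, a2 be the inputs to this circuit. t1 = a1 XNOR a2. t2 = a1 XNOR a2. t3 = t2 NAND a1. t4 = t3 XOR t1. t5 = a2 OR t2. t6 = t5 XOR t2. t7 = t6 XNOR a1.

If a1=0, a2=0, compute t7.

1

t2 = 0 XNOR 0 = 1
t5 = 0 OR 1 = 1
t6 = 1 XOR 1 = 0
t7 = 0 XNOR 0 = 1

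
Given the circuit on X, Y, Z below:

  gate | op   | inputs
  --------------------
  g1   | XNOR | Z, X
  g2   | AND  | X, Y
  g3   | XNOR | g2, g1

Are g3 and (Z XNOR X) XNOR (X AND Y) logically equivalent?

g1 = Z XNOR X
g2 = X AND Y
g3 = g2 XNOR g1 = (X AND Y) XNOR (Z XNOR X)
At X=0, Y=0, Z=0: circuit gives 0, formula gives 0.
At X=0, Y=0, Z=1: circuit gives 1, formula gives 1.
Agrees on all 8 inputs.

Yes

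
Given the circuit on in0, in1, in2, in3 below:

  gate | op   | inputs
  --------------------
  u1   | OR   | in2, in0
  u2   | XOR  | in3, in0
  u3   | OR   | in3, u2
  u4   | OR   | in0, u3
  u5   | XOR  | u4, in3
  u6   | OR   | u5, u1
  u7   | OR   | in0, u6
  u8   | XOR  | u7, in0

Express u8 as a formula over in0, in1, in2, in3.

u1 = in2 OR in0
u2 = in3 XOR in0
u3 = in3 OR u2 = in3 OR (in3 XOR in0)
u4 = in0 OR u3 = in0 OR (in3 OR (in3 XOR in0))
u5 = u4 XOR in3 = (in0 OR (in3 OR (in3 XOR in0))) XOR in3
u6 = u5 OR u1 = ((in0 OR (in3 OR (in3 XOR in0))) XOR in3) OR (in2 OR in0)
u7 = in0 OR u6 = in0 OR (((in0 OR (in3 OR (in3 XOR in0))) XOR in3) OR (in2 OR in0))
u8 = u7 XOR in0 = (in0 OR (((in0 OR (in3 OR (in3 XOR in0))) XOR in3) OR (in2 OR in0))) XOR in0

(in0 OR (((in0 OR (in3 OR (in3 XOR in0))) XOR in3) OR (in2 OR in0))) XOR in0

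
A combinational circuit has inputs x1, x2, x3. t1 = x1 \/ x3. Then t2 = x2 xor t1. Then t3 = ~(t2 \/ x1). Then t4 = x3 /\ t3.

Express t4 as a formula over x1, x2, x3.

t1 = x1 \/ x3
t2 = x2 xor t1 = x2 xor (x1 \/ x3)
t3 = ~(t2 \/ x1) = ~((x2 xor (x1 \/ x3)) \/ x1)
t4 = x3 /\ t3 = x3 /\ (~((x2 xor (x1 \/ x3)) \/ x1))

x3 /\ (~((x2 xor (x1 \/ x3)) \/ x1))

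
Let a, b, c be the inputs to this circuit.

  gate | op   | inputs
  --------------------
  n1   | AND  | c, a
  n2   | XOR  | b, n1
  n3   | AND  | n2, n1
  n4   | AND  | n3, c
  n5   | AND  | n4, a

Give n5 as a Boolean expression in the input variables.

(((b XOR (c AND a)) AND (c AND a)) AND c) AND a

n1 = c AND a
n2 = b XOR n1 = b XOR (c AND a)
n3 = n2 AND n1 = (b XOR (c AND a)) AND (c AND a)
n4 = n3 AND c = ((b XOR (c AND a)) AND (c AND a)) AND c
n5 = n4 AND a = (((b XOR (c AND a)) AND (c AND a)) AND c) AND a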